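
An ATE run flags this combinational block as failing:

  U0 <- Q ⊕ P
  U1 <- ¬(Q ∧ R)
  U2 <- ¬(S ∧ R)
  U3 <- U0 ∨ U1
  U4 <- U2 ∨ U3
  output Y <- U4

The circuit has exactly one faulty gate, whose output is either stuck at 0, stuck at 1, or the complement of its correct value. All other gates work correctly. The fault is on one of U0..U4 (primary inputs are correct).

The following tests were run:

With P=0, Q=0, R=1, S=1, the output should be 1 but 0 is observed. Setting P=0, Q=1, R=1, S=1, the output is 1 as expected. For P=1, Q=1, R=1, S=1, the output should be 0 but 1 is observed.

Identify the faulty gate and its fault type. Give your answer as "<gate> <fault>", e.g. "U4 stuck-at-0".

U1 inverted output

Fault-free values for test 1 (P=0, Q=0, R=1, S=1): U0=0, U1=1, U2=0, U3=1, U4=1, giving Y=1. Observed 0.
Test 1: faults giving observed 0 are {U1 stuck-at-0, U1 inverted output, U3 stuck-at-0, U3 inverted output, U4 stuck-at-0, U4 inverted output}.
Test 2 (P=0, Q=1, R=1, S=1): fault-free U0=1, U1=0, U2=0, U3=1, U4=1 → 1; observed 1. Eliminates U3 stuck-at-0, U3 inverted output, U4 stuck-at-0, U4 inverted output.
Test 3 (P=1, Q=1, R=1, S=1): fault-free U0=0, U1=0, U2=0, U3=0, U4=0 → 0; observed 1. Eliminates U1 stuck-at-0.
Only U1 inverted output is consistent with every test.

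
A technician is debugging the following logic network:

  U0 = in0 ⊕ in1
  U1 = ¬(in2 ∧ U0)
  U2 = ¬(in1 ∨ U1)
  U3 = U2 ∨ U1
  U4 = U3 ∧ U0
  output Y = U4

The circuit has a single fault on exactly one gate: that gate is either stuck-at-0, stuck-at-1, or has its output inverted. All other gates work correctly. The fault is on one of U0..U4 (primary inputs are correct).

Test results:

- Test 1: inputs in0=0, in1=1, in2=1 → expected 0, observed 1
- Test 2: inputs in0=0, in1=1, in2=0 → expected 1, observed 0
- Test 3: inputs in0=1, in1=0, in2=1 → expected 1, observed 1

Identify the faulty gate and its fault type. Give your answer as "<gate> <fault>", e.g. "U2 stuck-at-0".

U1 inverted output

Fault-free values for test 1 (in0=0, in1=1, in2=1): U0=1, U1=0, U2=0, U3=0, U4=0, giving Y=0. Observed 1.
Test 1: faults giving observed 1 are {U1 stuck-at-1, U1 inverted output, U2 stuck-at-1, U2 inverted output, U3 stuck-at-1, U3 inverted output, U4 stuck-at-1, U4 inverted output}.
Test 2 (in0=0, in1=1, in2=0): fault-free U0=1, U1=1, U2=0, U3=1, U4=1 → 1; observed 0. Eliminates U1 stuck-at-1, U2 stuck-at-1, U2 inverted output, U3 stuck-at-1, U4 stuck-at-1.
Test 3 (in0=1, in1=0, in2=1): fault-free U0=1, U1=0, U2=1, U3=1, U4=1 → 1; observed 1. Eliminates U3 inverted output, U4 inverted output.
Only U1 inverted output is consistent with every test.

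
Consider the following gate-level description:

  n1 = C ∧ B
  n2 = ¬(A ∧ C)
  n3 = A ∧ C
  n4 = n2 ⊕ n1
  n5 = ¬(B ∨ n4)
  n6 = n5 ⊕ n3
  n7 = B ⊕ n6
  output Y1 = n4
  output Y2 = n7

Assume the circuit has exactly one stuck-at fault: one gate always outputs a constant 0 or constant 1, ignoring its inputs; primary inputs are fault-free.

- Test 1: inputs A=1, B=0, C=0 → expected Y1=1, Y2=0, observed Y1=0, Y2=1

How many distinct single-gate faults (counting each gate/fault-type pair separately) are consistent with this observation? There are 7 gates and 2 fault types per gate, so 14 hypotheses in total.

3

Fault-free: n1=0, n2=1, n3=0, n4=1, n5=0, n6=0, n7=0 → Y1=1, Y2=0. Observed Y1=0, Y2=1.
  n1 stuck-at-0: output Y1=1, Y2=0 ✗
  n1 stuck-at-1: output Y1=0, Y2=1 ✓
  n2 stuck-at-0: output Y1=0, Y2=1 ✓
  n2 stuck-at-1: output Y1=1, Y2=0 ✗
  n3 stuck-at-0: output Y1=1, Y2=0 ✗
  n3 stuck-at-1: output Y1=1, Y2=1 ✗
  n4 stuck-at-0: output Y1=0, Y2=1 ✓
  n4 stuck-at-1: output Y1=1, Y2=0 ✗
  n5 stuck-at-0: output Y1=1, Y2=0 ✗
  n5 stuck-at-1: output Y1=1, Y2=1 ✗
  n6 stuck-at-0: output Y1=1, Y2=0 ✗
  n6 stuck-at-1: output Y1=1, Y2=1 ✗
  n7 stuck-at-0: output Y1=1, Y2=0 ✗
  n7 stuck-at-1: output Y1=1, Y2=1 ✗
Consistent faults: {n1 stuck-at-1, n2 stuck-at-0, n4 stuck-at-0} — 3 in all.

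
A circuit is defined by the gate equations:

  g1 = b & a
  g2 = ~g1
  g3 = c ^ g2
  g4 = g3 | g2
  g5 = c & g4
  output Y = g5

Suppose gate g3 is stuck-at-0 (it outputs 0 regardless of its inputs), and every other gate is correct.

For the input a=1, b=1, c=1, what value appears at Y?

Propagate with g3 forced: g1=1, g2=0, g3=0 [stuck-at-0], g4=0, g5=0.
So Y = 0. (Without the fault it would be 1.)

0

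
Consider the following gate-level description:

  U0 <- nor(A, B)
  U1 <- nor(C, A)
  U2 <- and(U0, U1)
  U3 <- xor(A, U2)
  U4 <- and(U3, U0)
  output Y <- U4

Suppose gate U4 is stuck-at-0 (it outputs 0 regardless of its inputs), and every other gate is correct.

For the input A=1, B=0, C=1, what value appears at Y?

Propagate with U4 forced: U0=0, U1=0, U2=0, U3=1, U4=0 [stuck-at-0].
So Y = 0. (Same as the fault-free value — the fault is masked on this input.)

0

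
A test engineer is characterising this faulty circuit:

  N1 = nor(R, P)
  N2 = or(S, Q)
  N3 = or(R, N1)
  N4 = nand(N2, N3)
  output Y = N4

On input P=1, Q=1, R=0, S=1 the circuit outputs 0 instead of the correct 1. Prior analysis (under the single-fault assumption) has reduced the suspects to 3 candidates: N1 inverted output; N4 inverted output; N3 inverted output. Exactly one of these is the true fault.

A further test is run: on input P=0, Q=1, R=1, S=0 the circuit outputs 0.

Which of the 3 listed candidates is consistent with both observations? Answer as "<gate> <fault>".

N1 inverted output

Evaluate each candidate on input P=0, Q=1, R=1, S=0:
  N1 inverted output: N1=1 [inverted output], N2=1, N3=1, N4=0 → 0 — matches
  N4 inverted output: N1=0, N2=1, N3=1, N4=1 [inverted output] → 1 — eliminated
  N3 inverted output: N1=0, N2=1, N3=0 [inverted output], N4=1 → 1 — eliminated
Only N1 inverted output reproduces the observed 0.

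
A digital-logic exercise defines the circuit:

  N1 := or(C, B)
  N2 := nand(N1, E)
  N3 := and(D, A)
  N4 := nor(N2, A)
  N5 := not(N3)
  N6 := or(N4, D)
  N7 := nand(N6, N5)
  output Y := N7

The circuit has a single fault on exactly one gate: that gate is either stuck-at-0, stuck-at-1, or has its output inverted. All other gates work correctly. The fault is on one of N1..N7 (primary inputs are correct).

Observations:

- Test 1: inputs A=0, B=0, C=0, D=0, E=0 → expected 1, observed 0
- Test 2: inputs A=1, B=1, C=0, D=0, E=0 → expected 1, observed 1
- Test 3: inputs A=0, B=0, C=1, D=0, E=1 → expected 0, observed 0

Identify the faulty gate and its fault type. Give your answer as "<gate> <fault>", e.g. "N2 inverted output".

Fault-free values for test 1 (A=0, B=0, C=0, D=0, E=0): N1=0, N2=1, N3=0, N4=0, N5=1, N6=0, N7=1, giving Y=1. Observed 0.
Test 1: faults giving observed 0 are {N2 stuck-at-0, N2 inverted output, N4 stuck-at-1, N4 inverted output, N6 stuck-at-1, N6 inverted output, N7 stuck-at-0, N7 inverted output}.
Test 2 (A=1, B=1, C=0, D=0, E=0): fault-free N1=1, N2=1, N3=0, N4=0, N5=1, N6=0, N7=1 → 1; observed 1. Eliminates N4 stuck-at-1, N4 inverted output, N6 stuck-at-1, N6 inverted output, N7 stuck-at-0, N7 inverted output.
Test 3 (A=0, B=0, C=1, D=0, E=1): fault-free N1=1, N2=0, N3=0, N4=1, N5=1, N6=1, N7=0 → 0; observed 0. Eliminates N2 inverted output.
Only N2 stuck-at-0 is consistent with every test.

N2 stuck-at-0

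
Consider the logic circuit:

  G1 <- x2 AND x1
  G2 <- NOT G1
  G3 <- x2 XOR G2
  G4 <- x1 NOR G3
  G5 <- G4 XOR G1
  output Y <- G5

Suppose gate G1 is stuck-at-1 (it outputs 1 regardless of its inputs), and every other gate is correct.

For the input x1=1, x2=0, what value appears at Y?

Propagate with G1 forced: G1=1 [stuck-at-1], G2=0, G3=0, G4=0, G5=1.
So Y = 1. (Without the fault it would be 0.)

1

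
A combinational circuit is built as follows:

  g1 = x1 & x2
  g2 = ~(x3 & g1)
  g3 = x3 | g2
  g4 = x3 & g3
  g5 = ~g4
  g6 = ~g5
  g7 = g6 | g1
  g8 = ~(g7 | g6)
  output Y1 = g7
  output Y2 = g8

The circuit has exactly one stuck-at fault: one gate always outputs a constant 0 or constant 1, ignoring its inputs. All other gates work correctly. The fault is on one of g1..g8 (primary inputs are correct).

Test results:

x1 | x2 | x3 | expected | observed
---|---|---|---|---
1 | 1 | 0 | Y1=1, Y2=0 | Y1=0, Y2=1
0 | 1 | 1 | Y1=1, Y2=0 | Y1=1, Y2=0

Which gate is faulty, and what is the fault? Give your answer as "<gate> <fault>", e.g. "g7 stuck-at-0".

g1 stuck-at-0

Fault-free values for test 1 (x1=1, x2=1, x3=0): g1=1, g2=1, g3=1, g4=0, g5=1, g6=0, g7=1, g8=0, giving Y1=1, Y2=0. Observed Y1=0, Y2=1.
Test 1: faults giving observed Y1=0, Y2=1 are {g1 stuck-at-0, g7 stuck-at-0}.
Test 2 (x1=0, x2=1, x3=1): fault-free g1=0, g2=1, g3=1, g4=1, g5=0, g6=1, g7=1, g8=0 → Y1=1, Y2=0; observed Y1=1, Y2=0. Eliminates g7 stuck-at-0.
Only g1 stuck-at-0 is consistent with every test.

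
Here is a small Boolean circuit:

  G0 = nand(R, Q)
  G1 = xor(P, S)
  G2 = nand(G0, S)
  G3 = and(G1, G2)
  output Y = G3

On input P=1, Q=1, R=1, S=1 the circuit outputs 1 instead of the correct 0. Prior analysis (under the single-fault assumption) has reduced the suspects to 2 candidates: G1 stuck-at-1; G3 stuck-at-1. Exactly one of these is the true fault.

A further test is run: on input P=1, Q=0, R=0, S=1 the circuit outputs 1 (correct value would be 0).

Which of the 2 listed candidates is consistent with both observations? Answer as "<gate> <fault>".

Evaluate each candidate on input P=1, Q=0, R=0, S=1:
  G1 stuck-at-1: G0=1, G1=1 [stuck-at-1], G2=0, G3=0 → 0 — eliminated
  G3 stuck-at-1: G0=1, G1=0, G2=0, G3=1 [stuck-at-1] → 1 — matches
Only G3 stuck-at-1 reproduces the observed 1.

G3 stuck-at-1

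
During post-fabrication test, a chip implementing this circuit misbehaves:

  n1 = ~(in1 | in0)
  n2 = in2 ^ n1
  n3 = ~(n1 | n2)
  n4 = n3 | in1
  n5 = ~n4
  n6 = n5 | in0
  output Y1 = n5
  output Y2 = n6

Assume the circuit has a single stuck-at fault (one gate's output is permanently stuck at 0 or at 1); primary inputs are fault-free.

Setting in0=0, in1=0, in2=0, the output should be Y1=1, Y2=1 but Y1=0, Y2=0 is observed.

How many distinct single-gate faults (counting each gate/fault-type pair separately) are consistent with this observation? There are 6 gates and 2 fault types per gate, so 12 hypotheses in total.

Fault-free: n1=1, n2=1, n3=0, n4=0, n5=1, n6=1 → Y1=1, Y2=1. Observed Y1=0, Y2=0.
  n1 stuck-at-0: output Y1=0, Y2=0 ✓
  n1 stuck-at-1: output Y1=1, Y2=1 ✗
  n2 stuck-at-0: output Y1=1, Y2=1 ✗
  n2 stuck-at-1: output Y1=1, Y2=1 ✗
  n3 stuck-at-0: output Y1=1, Y2=1 ✗
  n3 stuck-at-1: output Y1=0, Y2=0 ✓
  n4 stuck-at-0: output Y1=1, Y2=1 ✗
  n4 stuck-at-1: output Y1=0, Y2=0 ✓
  n5 stuck-at-0: output Y1=0, Y2=0 ✓
  n5 stuck-at-1: output Y1=1, Y2=1 ✗
  n6 stuck-at-0: output Y1=1, Y2=0 ✗
  n6 stuck-at-1: output Y1=1, Y2=1 ✗
Consistent faults: {n1 stuck-at-0, n3 stuck-at-1, n4 stuck-at-1, n5 stuck-at-0} — 4 in all.

4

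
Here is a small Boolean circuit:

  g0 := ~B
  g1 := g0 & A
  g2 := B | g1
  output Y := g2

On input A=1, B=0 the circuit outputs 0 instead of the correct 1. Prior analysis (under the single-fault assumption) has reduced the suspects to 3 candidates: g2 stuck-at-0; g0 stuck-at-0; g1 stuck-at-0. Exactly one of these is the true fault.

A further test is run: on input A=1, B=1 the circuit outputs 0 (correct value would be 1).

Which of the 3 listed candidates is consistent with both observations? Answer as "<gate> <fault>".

g2 stuck-at-0

Evaluate each candidate on input A=1, B=1:
  g2 stuck-at-0: g0=0, g1=0, g2=0 [stuck-at-0] → 0 — matches
  g0 stuck-at-0: g0=0 [stuck-at-0], g1=0, g2=1 → 1 — eliminated
  g1 stuck-at-0: g0=0, g1=0 [stuck-at-0], g2=1 → 1 — eliminated
Only g2 stuck-at-0 reproduces the observed 0.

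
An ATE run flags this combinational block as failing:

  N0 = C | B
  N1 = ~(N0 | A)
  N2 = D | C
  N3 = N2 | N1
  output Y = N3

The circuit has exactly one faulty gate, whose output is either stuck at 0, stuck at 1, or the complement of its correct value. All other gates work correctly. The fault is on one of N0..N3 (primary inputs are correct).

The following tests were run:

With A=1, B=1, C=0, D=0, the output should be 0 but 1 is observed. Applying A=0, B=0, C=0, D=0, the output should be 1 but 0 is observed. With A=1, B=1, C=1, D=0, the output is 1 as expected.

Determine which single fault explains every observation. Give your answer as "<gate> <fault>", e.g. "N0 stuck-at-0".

N1 inverted output

Fault-free values for test 1 (A=1, B=1, C=0, D=0): N0=1, N1=0, N2=0, N3=0, giving Y=0. Observed 1.
Test 1: faults giving observed 1 are {N1 stuck-at-1, N1 inverted output, N2 stuck-at-1, N2 inverted output, N3 stuck-at-1, N3 inverted output}.
Test 2 (A=0, B=0, C=0, D=0): fault-free N0=0, N1=1, N2=0, N3=1 → 1; observed 0. Eliminates N1 stuck-at-1, N2 stuck-at-1, N2 inverted output, N3 stuck-at-1.
Test 3 (A=1, B=1, C=1, D=0): fault-free N0=1, N1=0, N2=1, N3=1 → 1; observed 1. Eliminates N3 inverted output.
Only N1 inverted output is consistent with every test.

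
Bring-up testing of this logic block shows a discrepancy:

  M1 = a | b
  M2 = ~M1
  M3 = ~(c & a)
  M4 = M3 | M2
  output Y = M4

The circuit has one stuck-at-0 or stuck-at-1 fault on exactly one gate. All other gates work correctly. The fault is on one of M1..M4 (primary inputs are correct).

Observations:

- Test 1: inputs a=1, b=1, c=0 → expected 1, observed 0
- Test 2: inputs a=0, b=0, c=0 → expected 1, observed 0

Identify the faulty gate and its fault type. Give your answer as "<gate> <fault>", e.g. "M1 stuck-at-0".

Fault-free values for test 1 (a=1, b=1, c=0): M1=1, M2=0, M3=1, M4=1, giving Y=1. Observed 0.
Test 1: faults giving observed 0 are {M3 stuck-at-0, M4 stuck-at-0}.
Test 2 (a=0, b=0, c=0): fault-free M1=0, M2=1, M3=1, M4=1 → 1; observed 0. Eliminates M3 stuck-at-0.
Only M4 stuck-at-0 is consistent with every test.

M4 stuck-at-0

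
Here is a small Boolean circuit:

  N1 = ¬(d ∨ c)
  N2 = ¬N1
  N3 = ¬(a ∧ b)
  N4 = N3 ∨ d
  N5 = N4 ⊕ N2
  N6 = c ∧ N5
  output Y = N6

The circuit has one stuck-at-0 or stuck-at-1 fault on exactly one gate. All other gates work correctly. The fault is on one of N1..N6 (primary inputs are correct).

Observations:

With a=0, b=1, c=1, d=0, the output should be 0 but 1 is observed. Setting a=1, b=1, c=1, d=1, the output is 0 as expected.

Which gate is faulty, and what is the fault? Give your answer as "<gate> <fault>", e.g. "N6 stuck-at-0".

Fault-free values for test 1 (a=0, b=1, c=1, d=0): N1=0, N2=1, N3=1, N4=1, N5=0, N6=0, giving Y=0. Observed 1.
Test 1: faults giving observed 1 are {N1 stuck-at-1, N2 stuck-at-0, N3 stuck-at-0, N4 stuck-at-0, N5 stuck-at-1, N6 stuck-at-1}.
Test 2 (a=1, b=1, c=1, d=1): fault-free N1=0, N2=1, N3=0, N4=1, N5=0, N6=0 → 0; observed 0. Eliminates N1 stuck-at-1, N2 stuck-at-0, N4 stuck-at-0, N5 stuck-at-1, N6 stuck-at-1.
Only N3 stuck-at-0 is consistent with every test.

N3 stuck-at-0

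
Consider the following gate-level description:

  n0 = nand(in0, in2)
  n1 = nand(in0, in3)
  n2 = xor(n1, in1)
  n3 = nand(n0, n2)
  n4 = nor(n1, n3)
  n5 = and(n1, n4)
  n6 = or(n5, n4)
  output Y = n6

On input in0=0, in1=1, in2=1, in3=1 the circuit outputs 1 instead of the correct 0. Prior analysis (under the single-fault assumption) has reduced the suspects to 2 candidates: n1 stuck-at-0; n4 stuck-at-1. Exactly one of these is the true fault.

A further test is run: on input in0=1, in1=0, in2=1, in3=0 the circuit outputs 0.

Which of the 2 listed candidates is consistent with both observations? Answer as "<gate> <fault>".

n1 stuck-at-0

Evaluate each candidate on input in0=1, in1=0, in2=1, in3=0:
  n1 stuck-at-0: n0=0, n1=0 [stuck-at-0], n2=0, n3=1, n4=0, n5=0, n6=0 → 0 — matches
  n4 stuck-at-1: n0=0, n1=1, n2=1, n3=1, n4=1 [stuck-at-1], n5=1, n6=1 → 1 — eliminated
Only n1 stuck-at-0 reproduces the observed 0.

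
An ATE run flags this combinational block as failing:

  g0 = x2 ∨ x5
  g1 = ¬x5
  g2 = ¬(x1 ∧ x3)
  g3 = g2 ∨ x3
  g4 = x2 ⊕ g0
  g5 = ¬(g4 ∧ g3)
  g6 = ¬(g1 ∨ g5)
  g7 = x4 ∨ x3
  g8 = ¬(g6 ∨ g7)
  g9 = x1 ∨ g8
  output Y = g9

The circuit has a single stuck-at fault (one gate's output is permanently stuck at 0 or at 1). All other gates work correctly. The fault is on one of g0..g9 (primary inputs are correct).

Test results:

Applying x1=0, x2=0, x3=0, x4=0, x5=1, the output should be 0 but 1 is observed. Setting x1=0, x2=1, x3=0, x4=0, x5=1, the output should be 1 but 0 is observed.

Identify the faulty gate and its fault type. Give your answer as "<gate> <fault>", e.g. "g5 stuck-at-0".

g0 stuck-at-0

Fault-free values for test 1 (x1=0, x2=0, x3=0, x4=0, x5=1): g0=1, g1=0, g2=1, g3=1, g4=1, g5=0, g6=1, g7=0, g8=0, g9=0, giving Y=0. Observed 1.
Test 1: faults giving observed 1 are {g0 stuck-at-0, g1 stuck-at-1, g2 stuck-at-0, g3 stuck-at-0, g4 stuck-at-0, g5 stuck-at-1, g6 stuck-at-0, g8 stuck-at-1, g9 stuck-at-1}.
Test 2 (x1=0, x2=1, x3=0, x4=0, x5=1): fault-free g0=1, g1=0, g2=1, g3=1, g4=0, g5=1, g6=0, g7=0, g8=1, g9=1 → 1; observed 0. Eliminates g1 stuck-at-1, g2 stuck-at-0, g3 stuck-at-0, g4 stuck-at-0, g5 stuck-at-1, g6 stuck-at-0, g8 stuck-at-1, g9 stuck-at-1.
Only g0 stuck-at-0 is consistent with every test.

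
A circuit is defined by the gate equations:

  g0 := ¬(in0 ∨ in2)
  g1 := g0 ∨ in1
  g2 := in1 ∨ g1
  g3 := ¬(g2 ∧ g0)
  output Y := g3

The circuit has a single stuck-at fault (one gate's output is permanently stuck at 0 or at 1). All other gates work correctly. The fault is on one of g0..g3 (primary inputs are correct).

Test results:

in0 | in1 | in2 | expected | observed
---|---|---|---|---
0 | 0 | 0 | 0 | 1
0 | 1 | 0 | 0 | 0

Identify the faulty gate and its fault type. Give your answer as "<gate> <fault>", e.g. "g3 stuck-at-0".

Fault-free values for test 1 (in0=0, in1=0, in2=0): g0=1, g1=1, g2=1, g3=0, giving Y=0. Observed 1.
Test 1: faults giving observed 1 are {g0 stuck-at-0, g1 stuck-at-0, g2 stuck-at-0, g3 stuck-at-1}.
Test 2 (in0=0, in1=1, in2=0): fault-free g0=1, g1=1, g2=1, g3=0 → 0; observed 0. Eliminates g0 stuck-at-0, g2 stuck-at-0, g3 stuck-at-1.
Only g1 stuck-at-0 is consistent with every test.

g1 stuck-at-0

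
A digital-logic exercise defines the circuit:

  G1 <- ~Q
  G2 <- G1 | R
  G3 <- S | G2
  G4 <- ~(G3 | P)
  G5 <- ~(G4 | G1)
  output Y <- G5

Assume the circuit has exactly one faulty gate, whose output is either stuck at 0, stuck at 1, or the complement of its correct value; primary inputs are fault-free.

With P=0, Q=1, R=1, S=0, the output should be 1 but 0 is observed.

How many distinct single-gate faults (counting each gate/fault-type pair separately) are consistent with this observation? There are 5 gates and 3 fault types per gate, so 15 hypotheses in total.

10

Fault-free: G1=0, G2=1, G3=1, G4=0, G5=1 → 1. Observed 0.
  G1: stuck-at-1, inverted output ✓; others ✗
  G2: stuck-at-0, inverted output ✓; others ✗
  G3: stuck-at-0, inverted output ✓; others ✗
  G4: stuck-at-1, inverted output ✓; others ✗
  G5: stuck-at-0, inverted output ✓; others ✗
Consistent faults: {G1 stuck-at-1, G1 inverted output, G2 stuck-at-0, G2 inverted output, G3 stuck-at-0, G3 inverted output, G4 stuck-at-1, G4 inverted output, G5 stuck-at-0, G5 inverted output} — 10 in all.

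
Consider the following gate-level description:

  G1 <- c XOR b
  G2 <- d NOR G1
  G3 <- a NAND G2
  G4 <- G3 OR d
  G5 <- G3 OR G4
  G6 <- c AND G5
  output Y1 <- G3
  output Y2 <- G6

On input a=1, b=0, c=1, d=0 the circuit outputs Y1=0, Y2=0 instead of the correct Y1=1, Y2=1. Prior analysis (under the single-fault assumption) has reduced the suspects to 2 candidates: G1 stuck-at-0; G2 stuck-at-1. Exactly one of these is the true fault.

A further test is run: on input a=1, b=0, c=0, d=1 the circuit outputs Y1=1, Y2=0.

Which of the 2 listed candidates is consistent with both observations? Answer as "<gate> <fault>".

Evaluate each candidate on input a=1, b=0, c=0, d=1:
  G1 stuck-at-0: G1=0 [stuck-at-0], G2=0, G3=1, G4=1, G5=1, G6=0 → Y1=1, Y2=0 — matches
  G2 stuck-at-1: G1=0, G2=1 [stuck-at-1], G3=0, G4=1, G5=1, G6=0 → Y1=0, Y2=0 — eliminated
Only G1 stuck-at-0 reproduces the observed Y1=1, Y2=0.

G1 stuck-at-0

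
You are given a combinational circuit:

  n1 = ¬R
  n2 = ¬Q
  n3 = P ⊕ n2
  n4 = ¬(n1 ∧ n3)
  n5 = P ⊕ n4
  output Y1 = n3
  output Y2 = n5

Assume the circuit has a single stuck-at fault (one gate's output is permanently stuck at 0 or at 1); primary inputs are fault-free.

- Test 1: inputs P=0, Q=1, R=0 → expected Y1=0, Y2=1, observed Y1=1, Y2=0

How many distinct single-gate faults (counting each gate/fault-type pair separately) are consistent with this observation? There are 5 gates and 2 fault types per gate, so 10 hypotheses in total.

Fault-free: n1=1, n2=0, n3=0, n4=1, n5=1 → Y1=0, Y2=1. Observed Y1=1, Y2=0.
  n1 stuck-at-0: output Y1=0, Y2=1 ✗
  n1 stuck-at-1: output Y1=0, Y2=1 ✗
  n2 stuck-at-0: output Y1=0, Y2=1 ✗
  n2 stuck-at-1: output Y1=1, Y2=0 ✓
  n3 stuck-at-0: output Y1=0, Y2=1 ✗
  n3 stuck-at-1: output Y1=1, Y2=0 ✓
  n4 stuck-at-0: output Y1=0, Y2=0 ✗
  n4 stuck-at-1: output Y1=0, Y2=1 ✗
  n5 stuck-at-0: output Y1=0, Y2=0 ✗
  n5 stuck-at-1: output Y1=0, Y2=1 ✗
Consistent faults: {n2 stuck-at-1, n3 stuck-at-1} — 2 in all.

2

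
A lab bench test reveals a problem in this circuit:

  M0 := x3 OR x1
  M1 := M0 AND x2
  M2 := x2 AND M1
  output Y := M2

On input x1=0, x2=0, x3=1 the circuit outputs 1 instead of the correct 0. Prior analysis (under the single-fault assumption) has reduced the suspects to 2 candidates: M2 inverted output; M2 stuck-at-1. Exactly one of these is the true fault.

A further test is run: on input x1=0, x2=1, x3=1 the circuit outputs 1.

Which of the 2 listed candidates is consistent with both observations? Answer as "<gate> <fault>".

Evaluate each candidate on input x1=0, x2=1, x3=1:
  M2 inverted output: M0=1, M1=1, M2=0 [inverted output] → 0 — eliminated
  M2 stuck-at-1: M0=1, M1=1, M2=1 [stuck-at-1] → 1 — matches
Only M2 stuck-at-1 reproduces the observed 1.

M2 stuck-at-1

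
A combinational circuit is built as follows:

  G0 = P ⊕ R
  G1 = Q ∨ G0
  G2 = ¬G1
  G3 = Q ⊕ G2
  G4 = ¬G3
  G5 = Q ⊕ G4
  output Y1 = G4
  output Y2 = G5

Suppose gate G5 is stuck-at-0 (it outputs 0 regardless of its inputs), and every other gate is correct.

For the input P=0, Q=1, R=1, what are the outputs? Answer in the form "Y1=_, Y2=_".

Propagate with G5 forced: G0=1, G1=1, G2=0, G3=1, G4=0, G5=0 [stuck-at-0].
So the outputs are Y1=0, Y2=0. (Without the fault they would be Y1=0, Y2=1.)

Y1=0, Y2=0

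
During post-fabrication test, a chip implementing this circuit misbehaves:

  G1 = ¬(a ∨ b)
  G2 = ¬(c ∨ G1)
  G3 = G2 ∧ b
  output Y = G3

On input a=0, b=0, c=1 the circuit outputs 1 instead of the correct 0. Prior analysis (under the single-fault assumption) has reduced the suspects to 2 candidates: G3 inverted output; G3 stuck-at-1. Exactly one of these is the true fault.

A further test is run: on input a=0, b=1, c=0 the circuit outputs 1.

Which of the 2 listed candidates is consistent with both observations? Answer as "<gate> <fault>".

Evaluate each candidate on input a=0, b=1, c=0:
  G3 inverted output: G1=0, G2=1, G3=0 [inverted output] → 0 — eliminated
  G3 stuck-at-1: G1=0, G2=1, G3=1 [stuck-at-1] → 1 — matches
Only G3 stuck-at-1 reproduces the observed 1.

G3 stuck-at-1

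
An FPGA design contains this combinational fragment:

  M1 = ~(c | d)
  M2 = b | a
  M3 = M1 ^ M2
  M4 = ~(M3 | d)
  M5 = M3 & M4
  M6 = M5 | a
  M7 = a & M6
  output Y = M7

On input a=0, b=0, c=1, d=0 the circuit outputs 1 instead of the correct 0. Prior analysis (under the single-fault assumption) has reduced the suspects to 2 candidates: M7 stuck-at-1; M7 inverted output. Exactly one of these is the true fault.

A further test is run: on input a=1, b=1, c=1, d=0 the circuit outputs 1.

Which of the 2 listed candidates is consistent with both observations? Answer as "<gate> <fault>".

M7 stuck-at-1

Evaluate each candidate on input a=1, b=1, c=1, d=0:
  M7 stuck-at-1: M1=0, M2=1, M3=1, M4=0, M5=0, M6=1, M7=1 [stuck-at-1] → 1 — matches
  M7 inverted output: M1=0, M2=1, M3=1, M4=0, M5=0, M6=1, M7=0 [inverted output] → 0 — eliminated
Only M7 stuck-at-1 reproduces the observed 1.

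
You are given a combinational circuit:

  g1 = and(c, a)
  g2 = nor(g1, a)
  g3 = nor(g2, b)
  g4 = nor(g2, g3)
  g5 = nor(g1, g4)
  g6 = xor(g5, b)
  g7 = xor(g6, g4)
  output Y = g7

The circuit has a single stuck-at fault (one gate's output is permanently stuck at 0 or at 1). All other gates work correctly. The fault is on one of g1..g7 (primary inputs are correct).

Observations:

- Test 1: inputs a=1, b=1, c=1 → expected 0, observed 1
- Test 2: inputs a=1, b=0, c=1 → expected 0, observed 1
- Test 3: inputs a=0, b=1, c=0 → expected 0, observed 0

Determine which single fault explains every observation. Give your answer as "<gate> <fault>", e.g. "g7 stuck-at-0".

Fault-free values for test 1 (a=1, b=1, c=1): g1=1, g2=0, g3=0, g4=1, g5=0, g6=1, g7=0, giving Y=0. Observed 1.
Test 1: faults giving observed 1 are {g2 stuck-at-1, g3 stuck-at-1, g4 stuck-at-0, g5 stuck-at-1, g6 stuck-at-0, g7 stuck-at-1}.
Test 2 (a=1, b=0, c=1): fault-free g1=1, g2=0, g3=1, g4=0, g5=0, g6=0, g7=0 → 0; observed 1. Eliminates g2 stuck-at-1, g3 stuck-at-1, g4 stuck-at-0, g6 stuck-at-0.
Test 3 (a=0, b=1, c=0): fault-free g1=0, g2=1, g3=0, g4=0, g5=1, g6=0, g7=0 → 0; observed 0. Eliminates g7 stuck-at-1.
Only g5 stuck-at-1 is consistent with every test.

g5 stuck-at-1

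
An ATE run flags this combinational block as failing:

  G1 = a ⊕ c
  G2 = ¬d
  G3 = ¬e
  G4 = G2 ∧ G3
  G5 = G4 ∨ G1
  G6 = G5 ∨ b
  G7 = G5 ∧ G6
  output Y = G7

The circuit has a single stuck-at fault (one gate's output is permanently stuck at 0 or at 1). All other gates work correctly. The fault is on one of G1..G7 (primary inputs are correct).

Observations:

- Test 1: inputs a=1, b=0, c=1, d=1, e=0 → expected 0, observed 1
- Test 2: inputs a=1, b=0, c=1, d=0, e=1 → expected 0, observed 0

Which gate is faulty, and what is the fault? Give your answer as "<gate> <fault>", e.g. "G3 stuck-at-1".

G2 stuck-at-1

Fault-free values for test 1 (a=1, b=0, c=1, d=1, e=0): G1=0, G2=0, G3=1, G4=0, G5=0, G6=0, G7=0, giving Y=0. Observed 1.
Test 1: faults giving observed 1 are {G1 stuck-at-1, G2 stuck-at-1, G4 stuck-at-1, G5 stuck-at-1, G7 stuck-at-1}.
Test 2 (a=1, b=0, c=1, d=0, e=1): fault-free G1=0, G2=1, G3=0, G4=0, G5=0, G6=0, G7=0 → 0; observed 0. Eliminates G1 stuck-at-1, G4 stuck-at-1, G5 stuck-at-1, G7 stuck-at-1.
Only G2 stuck-at-1 is consistent with every test.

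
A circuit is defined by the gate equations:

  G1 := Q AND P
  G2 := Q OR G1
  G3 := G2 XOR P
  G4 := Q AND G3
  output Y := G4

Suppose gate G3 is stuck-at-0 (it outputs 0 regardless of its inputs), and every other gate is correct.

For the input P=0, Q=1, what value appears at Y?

Propagate with G3 forced: G1=0, G2=1, G3=0 [stuck-at-0], G4=0.
So Y = 0. (Without the fault it would be 1.)

0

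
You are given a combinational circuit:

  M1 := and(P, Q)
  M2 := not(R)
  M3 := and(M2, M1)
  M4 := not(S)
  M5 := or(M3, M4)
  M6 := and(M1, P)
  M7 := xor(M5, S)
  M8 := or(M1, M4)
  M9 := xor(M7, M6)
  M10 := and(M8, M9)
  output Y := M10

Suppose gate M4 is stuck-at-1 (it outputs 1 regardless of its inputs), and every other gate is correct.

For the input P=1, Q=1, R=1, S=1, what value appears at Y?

1

Propagate with M4 forced: M1=1, M2=0, M3=0, M4=1 [stuck-at-1], M5=1, M6=1, M7=0, M8=1, M9=1, M10=1.
So Y = 1. (Without the fault it would be 0.)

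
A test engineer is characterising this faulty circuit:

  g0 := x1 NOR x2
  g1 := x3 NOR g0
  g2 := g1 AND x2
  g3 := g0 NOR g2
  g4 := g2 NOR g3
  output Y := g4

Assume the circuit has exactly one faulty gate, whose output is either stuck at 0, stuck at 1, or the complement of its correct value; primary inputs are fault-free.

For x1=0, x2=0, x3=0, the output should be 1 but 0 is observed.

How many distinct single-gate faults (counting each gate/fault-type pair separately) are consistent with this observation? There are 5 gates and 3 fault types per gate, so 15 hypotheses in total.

8

Fault-free: g0=1, g1=0, g2=0, g3=0, g4=1 → 1. Observed 0.
  g0: stuck-at-0, inverted output ✓; others ✗
  g1: none of the 3 fault types match ✗
  g2: stuck-at-1, inverted output ✓; others ✗
  g3: stuck-at-1, inverted output ✓; others ✗
  g4: stuck-at-0, inverted output ✓; others ✗
Consistent faults: {g0 stuck-at-0, g0 inverted output, g2 stuck-at-1, g2 inverted output, g3 stuck-at-1, g3 inverted output, g4 stuck-at-0, g4 inverted output} — 8 in all.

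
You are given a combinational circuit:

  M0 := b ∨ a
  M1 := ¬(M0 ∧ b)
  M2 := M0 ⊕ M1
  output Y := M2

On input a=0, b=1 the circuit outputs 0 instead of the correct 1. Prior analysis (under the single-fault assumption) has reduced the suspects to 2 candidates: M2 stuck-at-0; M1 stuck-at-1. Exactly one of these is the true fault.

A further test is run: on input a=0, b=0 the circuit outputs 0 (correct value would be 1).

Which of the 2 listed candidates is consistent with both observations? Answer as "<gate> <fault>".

M2 stuck-at-0

Evaluate each candidate on input a=0, b=0:
  M2 stuck-at-0: M0=0, M1=1, M2=0 [stuck-at-0] → 0 — matches
  M1 stuck-at-1: M0=0, M1=1 [stuck-at-1], M2=1 → 1 — eliminated
Only M2 stuck-at-0 reproduces the observed 0.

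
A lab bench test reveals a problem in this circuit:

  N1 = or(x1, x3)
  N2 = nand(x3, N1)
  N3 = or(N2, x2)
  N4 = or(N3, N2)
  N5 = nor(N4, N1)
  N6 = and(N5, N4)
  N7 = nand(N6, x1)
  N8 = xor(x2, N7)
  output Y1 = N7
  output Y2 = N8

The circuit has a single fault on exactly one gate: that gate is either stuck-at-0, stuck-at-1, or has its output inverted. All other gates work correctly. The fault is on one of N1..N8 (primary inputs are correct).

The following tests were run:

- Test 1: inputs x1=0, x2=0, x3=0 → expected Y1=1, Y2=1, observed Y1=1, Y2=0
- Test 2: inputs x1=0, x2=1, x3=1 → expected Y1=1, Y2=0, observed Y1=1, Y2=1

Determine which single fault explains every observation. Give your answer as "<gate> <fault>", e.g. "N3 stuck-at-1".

Fault-free values for test 1 (x1=0, x2=0, x3=0): N1=0, N2=1, N3=1, N4=1, N5=0, N6=0, N7=1, N8=1, giving Y1=1, Y2=1. Observed Y1=1, Y2=0.
Test 1: faults giving observed Y1=1, Y2=0 are {N8 stuck-at-0, N8 inverted output}.
Test 2 (x1=0, x2=1, x3=1): fault-free N1=1, N2=0, N3=1, N4=1, N5=0, N6=0, N7=1, N8=0 → Y1=1, Y2=0; observed Y1=1, Y2=1. Eliminates N8 stuck-at-0.
Only N8 inverted output is consistent with every test.

N8 inverted output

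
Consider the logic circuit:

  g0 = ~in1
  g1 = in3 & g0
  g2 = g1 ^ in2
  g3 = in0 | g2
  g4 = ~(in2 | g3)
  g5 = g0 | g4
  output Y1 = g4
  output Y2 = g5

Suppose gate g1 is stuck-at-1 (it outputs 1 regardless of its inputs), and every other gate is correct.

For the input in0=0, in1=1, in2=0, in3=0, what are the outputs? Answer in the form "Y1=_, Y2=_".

Y1=0, Y2=0

Propagate with g1 forced: g0=0, g1=1 [stuck-at-1], g2=1, g3=1, g4=0, g5=0.
So the outputs are Y1=0, Y2=0. (Without the fault they would be Y1=1, Y2=1.)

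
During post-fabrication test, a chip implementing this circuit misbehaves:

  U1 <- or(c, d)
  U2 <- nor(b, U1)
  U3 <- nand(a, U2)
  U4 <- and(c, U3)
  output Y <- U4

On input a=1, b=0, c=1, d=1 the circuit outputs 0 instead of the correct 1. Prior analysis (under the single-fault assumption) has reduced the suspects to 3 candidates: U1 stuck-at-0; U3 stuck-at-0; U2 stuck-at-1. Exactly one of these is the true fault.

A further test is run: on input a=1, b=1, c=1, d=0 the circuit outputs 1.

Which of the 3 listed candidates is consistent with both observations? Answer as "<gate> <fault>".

U1 stuck-at-0

Evaluate each candidate on input a=1, b=1, c=1, d=0:
  U1 stuck-at-0: U1=0 [stuck-at-0], U2=0, U3=1, U4=1 → 1 — matches
  U3 stuck-at-0: U1=1, U2=0, U3=0 [stuck-at-0], U4=0 → 0 — eliminated
  U2 stuck-at-1: U1=1, U2=1 [stuck-at-1], U3=0, U4=0 → 0 — eliminated
Only U1 stuck-at-0 reproduces the observed 1.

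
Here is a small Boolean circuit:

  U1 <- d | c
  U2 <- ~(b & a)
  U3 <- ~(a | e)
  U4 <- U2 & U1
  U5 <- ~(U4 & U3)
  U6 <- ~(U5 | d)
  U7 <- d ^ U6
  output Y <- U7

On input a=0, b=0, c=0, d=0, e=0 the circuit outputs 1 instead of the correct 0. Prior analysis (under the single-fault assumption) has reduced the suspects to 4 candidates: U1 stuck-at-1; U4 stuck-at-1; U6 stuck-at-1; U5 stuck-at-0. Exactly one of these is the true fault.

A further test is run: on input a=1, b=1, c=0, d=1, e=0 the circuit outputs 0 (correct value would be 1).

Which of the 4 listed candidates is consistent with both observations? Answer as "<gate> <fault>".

U6 stuck-at-1

Evaluate each candidate on input a=1, b=1, c=0, d=1, e=0:
  U1 stuck-at-1: U1=1 [stuck-at-1], U2=0, U3=0, U4=0, U5=1, U6=0, U7=1 → 1 — eliminated
  U4 stuck-at-1: U1=1, U2=0, U3=0, U4=1 [stuck-at-1], U5=1, U6=0, U7=1 → 1 — eliminated
  U6 stuck-at-1: U1=1, U2=0, U3=0, U4=0, U5=1, U6=1 [stuck-at-1], U7=0 → 0 — matches
  U5 stuck-at-0: U1=1, U2=0, U3=0, U4=0, U5=0 [stuck-at-0], U6=0, U7=1 → 1 — eliminated
Only U6 stuck-at-1 reproduces the observed 0.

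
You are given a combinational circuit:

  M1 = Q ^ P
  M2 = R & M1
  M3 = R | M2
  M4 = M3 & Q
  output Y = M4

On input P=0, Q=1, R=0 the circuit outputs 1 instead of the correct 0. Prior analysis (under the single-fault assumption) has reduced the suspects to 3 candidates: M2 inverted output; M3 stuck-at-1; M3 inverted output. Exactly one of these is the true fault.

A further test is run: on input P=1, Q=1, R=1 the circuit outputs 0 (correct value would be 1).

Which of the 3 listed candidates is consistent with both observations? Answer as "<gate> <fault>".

M3 inverted output

Evaluate each candidate on input P=1, Q=1, R=1:
  M2 inverted output: M1=0, M2=1 [inverted output], M3=1, M4=1 → 1 — eliminated
  M3 stuck-at-1: M1=0, M2=0, M3=1 [stuck-at-1], M4=1 → 1 — eliminated
  M3 inverted output: M1=0, M2=0, M3=0 [inverted output], M4=0 → 0 — matches
Only M3 inverted output reproduces the observed 0.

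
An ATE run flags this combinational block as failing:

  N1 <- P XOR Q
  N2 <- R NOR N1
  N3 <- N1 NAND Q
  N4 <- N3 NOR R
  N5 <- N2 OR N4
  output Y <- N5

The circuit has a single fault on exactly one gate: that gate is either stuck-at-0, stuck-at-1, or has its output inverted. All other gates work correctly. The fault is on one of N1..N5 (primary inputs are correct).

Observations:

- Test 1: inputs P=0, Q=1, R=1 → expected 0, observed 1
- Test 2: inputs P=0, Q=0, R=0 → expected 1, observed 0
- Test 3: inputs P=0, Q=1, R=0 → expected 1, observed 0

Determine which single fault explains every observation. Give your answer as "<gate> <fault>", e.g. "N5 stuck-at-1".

N5 inverted output

Fault-free values for test 1 (P=0, Q=1, R=1): N1=1, N2=0, N3=0, N4=0, N5=0, giving Y=0. Observed 1.
Test 1: faults giving observed 1 are {N2 stuck-at-1, N2 inverted output, N4 stuck-at-1, N4 inverted output, N5 stuck-at-1, N5 inverted output}.
Test 2 (P=0, Q=0, R=0): fault-free N1=0, N2=1, N3=1, N4=0, N5=1 → 1; observed 0. Eliminates N2 stuck-at-1, N4 stuck-at-1, N4 inverted output, N5 stuck-at-1.
Test 3 (P=0, Q=1, R=0): fault-free N1=1, N2=0, N3=0, N4=1, N5=1 → 1; observed 0. Eliminates N2 inverted output.
Only N5 inverted output is consistent with every test.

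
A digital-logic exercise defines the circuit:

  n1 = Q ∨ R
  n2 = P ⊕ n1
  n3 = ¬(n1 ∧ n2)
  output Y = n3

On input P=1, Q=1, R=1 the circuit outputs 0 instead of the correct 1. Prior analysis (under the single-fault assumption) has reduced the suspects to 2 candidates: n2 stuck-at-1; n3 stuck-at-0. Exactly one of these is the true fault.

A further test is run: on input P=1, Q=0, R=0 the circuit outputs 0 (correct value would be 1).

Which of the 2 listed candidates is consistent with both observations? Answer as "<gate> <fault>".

Evaluate each candidate on input P=1, Q=0, R=0:
  n2 stuck-at-1: n1=0, n2=1 [stuck-at-1], n3=1 → 1 — eliminated
  n3 stuck-at-0: n1=0, n2=1, n3=0 [stuck-at-0] → 0 — matches
Only n3 stuck-at-0 reproduces the observed 0.

n3 stuck-at-0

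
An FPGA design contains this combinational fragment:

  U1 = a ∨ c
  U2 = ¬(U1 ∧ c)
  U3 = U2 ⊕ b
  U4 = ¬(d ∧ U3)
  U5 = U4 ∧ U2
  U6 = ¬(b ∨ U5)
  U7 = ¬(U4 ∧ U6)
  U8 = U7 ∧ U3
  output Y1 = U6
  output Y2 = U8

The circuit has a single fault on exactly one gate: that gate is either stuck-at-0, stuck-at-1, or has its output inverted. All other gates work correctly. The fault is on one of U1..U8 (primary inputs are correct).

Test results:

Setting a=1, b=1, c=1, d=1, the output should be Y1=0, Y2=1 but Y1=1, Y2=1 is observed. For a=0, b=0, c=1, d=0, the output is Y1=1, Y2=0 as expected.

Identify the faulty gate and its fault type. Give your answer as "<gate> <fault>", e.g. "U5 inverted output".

Fault-free values for test 1 (a=1, b=1, c=1, d=1): U1=1, U2=0, U3=1, U4=0, U5=0, U6=0, U7=1, U8=1, giving Y1=0, Y2=1. Observed Y1=1, Y2=1.
Test 1: faults giving observed Y1=1, Y2=1 are {U6 stuck-at-1, U6 inverted output}.
Test 2 (a=0, b=0, c=1, d=0): fault-free U1=1, U2=0, U3=0, U4=1, U5=0, U6=1, U7=0, U8=0 → Y1=1, Y2=0; observed Y1=1, Y2=0. Eliminates U6 inverted output.
Only U6 stuck-at-1 is consistent with every test.

U6 stuck-at-1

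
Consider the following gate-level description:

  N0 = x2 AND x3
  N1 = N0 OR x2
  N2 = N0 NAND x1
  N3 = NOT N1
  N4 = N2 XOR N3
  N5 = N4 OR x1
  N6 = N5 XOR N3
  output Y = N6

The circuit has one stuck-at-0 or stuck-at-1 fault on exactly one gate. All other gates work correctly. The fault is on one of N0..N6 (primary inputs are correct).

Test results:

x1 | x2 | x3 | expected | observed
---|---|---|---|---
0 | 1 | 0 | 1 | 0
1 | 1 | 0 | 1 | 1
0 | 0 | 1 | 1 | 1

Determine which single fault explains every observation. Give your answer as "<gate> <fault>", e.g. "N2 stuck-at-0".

N4 stuck-at-0

Fault-free values for test 1 (x1=0, x2=1, x3=0): N0=0, N1=1, N2=1, N3=0, N4=1, N5=1, N6=1, giving Y=1. Observed 0.
Test 1: faults giving observed 0 are {N2 stuck-at-0, N4 stuck-at-0, N5 stuck-at-0, N6 stuck-at-0}.
Test 2 (x1=1, x2=1, x3=0): fault-free N0=0, N1=1, N2=1, N3=0, N4=1, N5=1, N6=1 → 1; observed 1. Eliminates N5 stuck-at-0, N6 stuck-at-0.
Test 3 (x1=0, x2=0, x3=1): fault-free N0=0, N1=0, N2=1, N3=1, N4=0, N5=0, N6=1 → 1; observed 1. Eliminates N2 stuck-at-0.
Only N4 stuck-at-0 is consistent with every test.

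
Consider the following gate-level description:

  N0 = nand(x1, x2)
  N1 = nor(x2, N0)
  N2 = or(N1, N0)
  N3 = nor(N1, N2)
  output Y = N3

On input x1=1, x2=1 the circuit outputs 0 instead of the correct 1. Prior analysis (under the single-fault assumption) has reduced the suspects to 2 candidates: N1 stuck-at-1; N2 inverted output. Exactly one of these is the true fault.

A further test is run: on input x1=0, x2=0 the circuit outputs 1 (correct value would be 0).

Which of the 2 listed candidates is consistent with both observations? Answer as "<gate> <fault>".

Evaluate each candidate on input x1=0, x2=0:
  N1 stuck-at-1: N0=1, N1=1 [stuck-at-1], N2=1, N3=0 → 0 — eliminated
  N2 inverted output: N0=1, N1=0, N2=0 [inverted output], N3=1 → 1 — matches
Only N2 inverted output reproduces the observed 1.

N2 inverted output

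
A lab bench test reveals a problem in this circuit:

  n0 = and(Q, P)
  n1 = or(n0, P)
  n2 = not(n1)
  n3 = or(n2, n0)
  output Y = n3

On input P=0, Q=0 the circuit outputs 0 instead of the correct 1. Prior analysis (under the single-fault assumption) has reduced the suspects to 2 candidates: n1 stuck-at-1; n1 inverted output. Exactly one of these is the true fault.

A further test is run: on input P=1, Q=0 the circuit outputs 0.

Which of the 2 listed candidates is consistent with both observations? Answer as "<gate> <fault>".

n1 stuck-at-1

Evaluate each candidate on input P=1, Q=0:
  n1 stuck-at-1: n0=0, n1=1 [stuck-at-1], n2=0, n3=0 → 0 — matches
  n1 inverted output: n0=0, n1=0 [inverted output], n2=1, n3=1 → 1 — eliminated
Only n1 stuck-at-1 reproduces the observed 0.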